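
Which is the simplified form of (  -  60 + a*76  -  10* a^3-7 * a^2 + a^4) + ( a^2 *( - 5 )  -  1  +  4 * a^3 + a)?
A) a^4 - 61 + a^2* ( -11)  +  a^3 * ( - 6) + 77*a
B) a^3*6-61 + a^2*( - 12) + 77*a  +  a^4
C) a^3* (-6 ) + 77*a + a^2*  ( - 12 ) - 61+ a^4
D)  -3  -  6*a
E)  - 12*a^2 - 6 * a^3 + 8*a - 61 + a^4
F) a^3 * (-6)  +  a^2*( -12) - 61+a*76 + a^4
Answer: C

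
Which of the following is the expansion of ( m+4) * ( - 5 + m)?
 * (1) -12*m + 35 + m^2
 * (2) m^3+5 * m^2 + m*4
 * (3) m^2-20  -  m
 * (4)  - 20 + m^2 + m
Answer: 3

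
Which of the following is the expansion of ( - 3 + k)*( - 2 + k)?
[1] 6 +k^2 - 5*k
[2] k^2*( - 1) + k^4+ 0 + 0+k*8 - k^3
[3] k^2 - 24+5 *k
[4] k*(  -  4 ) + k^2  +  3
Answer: 1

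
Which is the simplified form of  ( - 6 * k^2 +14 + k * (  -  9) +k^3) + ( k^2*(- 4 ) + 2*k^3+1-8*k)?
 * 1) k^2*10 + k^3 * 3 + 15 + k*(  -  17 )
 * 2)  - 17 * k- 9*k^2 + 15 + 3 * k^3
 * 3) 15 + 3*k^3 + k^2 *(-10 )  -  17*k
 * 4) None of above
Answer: 3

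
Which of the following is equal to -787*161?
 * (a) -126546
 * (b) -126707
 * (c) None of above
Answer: b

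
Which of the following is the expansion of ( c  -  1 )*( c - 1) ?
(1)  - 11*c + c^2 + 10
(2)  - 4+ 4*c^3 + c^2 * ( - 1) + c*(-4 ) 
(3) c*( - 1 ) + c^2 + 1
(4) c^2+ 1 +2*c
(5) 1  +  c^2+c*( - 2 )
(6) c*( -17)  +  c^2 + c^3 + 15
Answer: 5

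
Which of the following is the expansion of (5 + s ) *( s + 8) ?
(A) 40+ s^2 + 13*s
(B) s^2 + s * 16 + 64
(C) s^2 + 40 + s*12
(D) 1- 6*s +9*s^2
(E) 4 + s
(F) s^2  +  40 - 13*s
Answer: A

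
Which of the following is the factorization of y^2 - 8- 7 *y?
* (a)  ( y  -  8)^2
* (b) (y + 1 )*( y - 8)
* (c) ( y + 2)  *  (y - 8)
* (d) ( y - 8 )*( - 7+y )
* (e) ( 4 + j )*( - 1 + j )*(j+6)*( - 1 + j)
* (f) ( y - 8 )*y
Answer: b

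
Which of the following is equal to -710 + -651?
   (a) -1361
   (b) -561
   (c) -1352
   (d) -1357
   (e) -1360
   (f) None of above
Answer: a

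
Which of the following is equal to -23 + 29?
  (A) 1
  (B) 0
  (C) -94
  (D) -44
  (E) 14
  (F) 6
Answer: F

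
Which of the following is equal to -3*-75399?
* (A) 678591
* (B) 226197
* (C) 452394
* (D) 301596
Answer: B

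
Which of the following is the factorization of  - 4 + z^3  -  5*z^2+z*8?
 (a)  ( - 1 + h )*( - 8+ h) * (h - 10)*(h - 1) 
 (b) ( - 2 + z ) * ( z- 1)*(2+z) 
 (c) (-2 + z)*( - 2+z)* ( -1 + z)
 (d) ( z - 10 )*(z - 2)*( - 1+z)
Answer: c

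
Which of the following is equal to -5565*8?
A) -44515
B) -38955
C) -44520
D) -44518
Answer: C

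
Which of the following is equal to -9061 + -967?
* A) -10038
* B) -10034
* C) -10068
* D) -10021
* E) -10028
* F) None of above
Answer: E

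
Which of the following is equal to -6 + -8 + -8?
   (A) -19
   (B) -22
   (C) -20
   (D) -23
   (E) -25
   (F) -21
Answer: B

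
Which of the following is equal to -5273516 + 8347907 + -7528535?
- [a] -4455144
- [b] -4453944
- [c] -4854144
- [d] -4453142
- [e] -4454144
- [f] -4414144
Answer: e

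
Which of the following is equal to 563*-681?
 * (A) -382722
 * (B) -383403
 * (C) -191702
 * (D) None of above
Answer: B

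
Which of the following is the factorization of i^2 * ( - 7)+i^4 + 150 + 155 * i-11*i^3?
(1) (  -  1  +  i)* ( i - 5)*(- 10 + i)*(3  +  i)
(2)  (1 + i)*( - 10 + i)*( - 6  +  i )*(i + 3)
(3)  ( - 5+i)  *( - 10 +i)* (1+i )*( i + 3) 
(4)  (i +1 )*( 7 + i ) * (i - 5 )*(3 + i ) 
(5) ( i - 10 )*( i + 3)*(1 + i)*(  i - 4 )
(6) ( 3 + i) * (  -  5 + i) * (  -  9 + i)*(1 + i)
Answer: 3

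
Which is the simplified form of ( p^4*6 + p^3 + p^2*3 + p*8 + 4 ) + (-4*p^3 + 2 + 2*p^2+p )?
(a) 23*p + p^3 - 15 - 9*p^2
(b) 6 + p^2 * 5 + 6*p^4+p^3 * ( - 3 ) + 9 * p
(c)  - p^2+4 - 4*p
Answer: b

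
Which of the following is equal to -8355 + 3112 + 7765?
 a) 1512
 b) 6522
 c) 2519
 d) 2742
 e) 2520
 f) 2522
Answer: f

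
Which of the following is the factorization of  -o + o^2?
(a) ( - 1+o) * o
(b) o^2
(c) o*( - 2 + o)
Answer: a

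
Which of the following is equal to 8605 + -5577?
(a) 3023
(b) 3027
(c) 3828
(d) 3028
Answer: d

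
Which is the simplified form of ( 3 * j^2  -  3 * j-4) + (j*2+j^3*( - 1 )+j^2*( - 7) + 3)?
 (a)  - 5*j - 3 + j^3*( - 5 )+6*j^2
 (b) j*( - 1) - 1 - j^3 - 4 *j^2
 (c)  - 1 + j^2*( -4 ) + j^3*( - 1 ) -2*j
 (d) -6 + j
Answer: b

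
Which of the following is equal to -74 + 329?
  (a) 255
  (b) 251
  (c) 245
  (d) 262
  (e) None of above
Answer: a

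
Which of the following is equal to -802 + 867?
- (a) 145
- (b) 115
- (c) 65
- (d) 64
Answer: c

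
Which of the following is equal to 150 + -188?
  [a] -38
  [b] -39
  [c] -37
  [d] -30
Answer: a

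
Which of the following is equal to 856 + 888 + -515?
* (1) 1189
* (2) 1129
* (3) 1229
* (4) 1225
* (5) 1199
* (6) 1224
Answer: 3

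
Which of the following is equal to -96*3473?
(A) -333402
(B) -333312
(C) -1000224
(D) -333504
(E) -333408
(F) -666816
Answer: E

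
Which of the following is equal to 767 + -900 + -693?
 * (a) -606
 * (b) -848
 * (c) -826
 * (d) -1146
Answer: c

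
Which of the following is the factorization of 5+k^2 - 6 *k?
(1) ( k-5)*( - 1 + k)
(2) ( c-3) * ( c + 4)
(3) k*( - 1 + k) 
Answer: 1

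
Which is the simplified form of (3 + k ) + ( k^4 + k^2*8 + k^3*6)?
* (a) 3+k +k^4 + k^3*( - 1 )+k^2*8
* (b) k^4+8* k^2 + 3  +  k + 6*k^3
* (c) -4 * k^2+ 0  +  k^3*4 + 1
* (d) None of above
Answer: b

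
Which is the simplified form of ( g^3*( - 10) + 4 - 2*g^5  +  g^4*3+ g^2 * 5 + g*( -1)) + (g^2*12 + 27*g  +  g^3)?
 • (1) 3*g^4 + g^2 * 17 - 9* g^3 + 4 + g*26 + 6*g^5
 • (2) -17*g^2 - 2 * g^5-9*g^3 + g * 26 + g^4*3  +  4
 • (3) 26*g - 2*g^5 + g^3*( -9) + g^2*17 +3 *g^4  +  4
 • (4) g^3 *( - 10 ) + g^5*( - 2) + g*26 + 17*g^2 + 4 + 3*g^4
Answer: 3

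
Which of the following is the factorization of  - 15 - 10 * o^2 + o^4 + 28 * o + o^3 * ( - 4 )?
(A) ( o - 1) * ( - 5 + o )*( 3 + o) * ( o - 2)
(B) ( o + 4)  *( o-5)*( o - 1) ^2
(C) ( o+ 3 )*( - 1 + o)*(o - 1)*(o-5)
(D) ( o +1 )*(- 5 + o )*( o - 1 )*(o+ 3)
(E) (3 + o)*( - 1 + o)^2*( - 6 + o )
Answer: C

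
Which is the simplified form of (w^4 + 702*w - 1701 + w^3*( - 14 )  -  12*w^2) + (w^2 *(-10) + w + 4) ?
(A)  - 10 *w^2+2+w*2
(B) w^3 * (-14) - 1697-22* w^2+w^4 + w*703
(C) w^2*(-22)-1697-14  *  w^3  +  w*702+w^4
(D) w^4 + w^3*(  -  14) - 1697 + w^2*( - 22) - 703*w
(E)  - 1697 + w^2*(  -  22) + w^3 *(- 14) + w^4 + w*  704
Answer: B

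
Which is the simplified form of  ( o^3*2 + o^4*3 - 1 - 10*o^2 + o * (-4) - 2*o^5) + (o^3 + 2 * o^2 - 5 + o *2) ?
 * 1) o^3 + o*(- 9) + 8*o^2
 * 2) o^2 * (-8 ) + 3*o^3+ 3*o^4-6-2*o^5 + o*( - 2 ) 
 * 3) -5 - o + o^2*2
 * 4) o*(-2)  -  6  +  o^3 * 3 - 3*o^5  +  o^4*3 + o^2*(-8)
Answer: 2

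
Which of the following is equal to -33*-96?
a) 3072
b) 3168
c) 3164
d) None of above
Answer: b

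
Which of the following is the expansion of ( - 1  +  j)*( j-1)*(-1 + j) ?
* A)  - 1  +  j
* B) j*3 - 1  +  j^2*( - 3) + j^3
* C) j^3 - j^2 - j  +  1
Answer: B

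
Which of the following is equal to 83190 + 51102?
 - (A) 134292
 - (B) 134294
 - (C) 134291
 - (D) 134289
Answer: A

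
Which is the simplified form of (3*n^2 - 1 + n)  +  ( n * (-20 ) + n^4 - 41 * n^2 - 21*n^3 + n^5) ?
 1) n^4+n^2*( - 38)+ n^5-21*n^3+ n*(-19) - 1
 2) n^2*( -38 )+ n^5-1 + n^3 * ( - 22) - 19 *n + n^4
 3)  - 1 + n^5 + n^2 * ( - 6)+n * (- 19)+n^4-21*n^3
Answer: 1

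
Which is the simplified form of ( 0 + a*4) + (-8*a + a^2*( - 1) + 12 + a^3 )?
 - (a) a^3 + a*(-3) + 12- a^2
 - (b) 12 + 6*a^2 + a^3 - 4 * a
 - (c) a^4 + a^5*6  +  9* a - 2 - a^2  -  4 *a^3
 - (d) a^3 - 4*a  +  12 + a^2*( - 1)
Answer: d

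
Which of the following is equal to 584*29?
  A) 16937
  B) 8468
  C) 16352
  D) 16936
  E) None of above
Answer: D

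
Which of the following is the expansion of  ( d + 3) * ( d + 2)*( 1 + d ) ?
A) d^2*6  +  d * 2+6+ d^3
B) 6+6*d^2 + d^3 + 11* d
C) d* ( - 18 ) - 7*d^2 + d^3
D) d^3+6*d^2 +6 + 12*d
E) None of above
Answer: B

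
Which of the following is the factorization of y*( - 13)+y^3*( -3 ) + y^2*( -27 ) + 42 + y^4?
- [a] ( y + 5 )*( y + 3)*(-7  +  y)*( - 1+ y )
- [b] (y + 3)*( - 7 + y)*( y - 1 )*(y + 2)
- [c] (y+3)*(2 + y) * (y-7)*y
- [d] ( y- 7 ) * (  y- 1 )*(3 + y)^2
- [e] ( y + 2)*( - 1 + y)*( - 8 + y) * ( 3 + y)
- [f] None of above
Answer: b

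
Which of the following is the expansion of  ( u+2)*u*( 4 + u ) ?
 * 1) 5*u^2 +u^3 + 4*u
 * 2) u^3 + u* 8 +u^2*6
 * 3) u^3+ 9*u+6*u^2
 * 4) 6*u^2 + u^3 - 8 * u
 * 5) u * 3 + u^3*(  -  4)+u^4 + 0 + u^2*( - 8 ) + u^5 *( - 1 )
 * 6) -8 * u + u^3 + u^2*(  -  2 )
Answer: 2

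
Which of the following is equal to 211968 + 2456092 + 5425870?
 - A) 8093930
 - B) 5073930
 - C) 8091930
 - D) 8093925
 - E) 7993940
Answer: A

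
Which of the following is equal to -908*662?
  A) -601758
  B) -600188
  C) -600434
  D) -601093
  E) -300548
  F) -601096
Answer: F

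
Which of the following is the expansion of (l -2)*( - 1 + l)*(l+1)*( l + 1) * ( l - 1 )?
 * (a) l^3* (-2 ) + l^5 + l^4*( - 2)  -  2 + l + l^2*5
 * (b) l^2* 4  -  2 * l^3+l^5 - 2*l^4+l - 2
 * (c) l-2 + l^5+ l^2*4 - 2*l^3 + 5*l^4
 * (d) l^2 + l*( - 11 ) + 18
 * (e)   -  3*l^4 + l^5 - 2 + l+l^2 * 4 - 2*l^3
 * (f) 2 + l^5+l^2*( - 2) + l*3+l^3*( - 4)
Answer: b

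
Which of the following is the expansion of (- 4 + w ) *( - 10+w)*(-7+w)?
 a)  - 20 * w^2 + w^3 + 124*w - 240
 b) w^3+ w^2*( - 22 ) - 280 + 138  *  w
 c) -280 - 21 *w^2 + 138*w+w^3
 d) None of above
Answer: c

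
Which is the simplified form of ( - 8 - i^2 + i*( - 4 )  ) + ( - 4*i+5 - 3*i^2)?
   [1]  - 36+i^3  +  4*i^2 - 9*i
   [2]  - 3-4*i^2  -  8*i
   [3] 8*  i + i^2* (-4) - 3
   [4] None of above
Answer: 2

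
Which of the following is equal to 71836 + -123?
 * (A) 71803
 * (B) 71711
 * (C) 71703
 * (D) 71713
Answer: D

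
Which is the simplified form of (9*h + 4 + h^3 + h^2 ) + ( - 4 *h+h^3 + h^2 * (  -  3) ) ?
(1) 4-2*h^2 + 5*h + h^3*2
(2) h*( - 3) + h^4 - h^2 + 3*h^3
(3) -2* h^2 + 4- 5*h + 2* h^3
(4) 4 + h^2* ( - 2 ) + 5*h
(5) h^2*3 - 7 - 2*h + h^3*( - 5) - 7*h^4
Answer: 1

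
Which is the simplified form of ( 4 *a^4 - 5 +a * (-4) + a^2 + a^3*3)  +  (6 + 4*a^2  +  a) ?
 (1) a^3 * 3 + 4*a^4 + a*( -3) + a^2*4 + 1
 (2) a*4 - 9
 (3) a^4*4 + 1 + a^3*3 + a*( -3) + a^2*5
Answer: 3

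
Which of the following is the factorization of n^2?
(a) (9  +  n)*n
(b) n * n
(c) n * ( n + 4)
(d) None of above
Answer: b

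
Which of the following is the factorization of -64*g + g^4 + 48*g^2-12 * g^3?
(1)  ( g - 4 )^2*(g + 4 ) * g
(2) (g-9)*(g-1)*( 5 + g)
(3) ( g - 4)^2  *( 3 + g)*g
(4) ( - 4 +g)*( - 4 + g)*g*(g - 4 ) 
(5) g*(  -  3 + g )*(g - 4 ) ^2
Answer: 4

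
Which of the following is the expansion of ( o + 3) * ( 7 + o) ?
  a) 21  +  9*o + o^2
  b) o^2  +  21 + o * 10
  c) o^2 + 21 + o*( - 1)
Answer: b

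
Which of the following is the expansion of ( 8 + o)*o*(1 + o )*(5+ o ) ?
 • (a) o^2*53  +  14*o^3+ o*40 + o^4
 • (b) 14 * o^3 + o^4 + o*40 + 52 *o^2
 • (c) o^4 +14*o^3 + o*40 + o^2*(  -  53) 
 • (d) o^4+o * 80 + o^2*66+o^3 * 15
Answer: a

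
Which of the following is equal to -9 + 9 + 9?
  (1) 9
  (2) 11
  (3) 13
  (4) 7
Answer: 1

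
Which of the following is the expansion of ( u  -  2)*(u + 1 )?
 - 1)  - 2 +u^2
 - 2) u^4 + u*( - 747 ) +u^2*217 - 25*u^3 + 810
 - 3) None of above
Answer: 3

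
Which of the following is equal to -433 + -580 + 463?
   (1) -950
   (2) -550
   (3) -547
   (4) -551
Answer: 2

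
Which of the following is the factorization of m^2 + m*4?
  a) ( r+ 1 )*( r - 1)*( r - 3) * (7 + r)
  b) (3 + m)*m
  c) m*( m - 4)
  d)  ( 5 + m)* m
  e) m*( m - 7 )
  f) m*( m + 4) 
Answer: f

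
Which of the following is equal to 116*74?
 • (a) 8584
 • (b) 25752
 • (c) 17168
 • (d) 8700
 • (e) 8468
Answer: a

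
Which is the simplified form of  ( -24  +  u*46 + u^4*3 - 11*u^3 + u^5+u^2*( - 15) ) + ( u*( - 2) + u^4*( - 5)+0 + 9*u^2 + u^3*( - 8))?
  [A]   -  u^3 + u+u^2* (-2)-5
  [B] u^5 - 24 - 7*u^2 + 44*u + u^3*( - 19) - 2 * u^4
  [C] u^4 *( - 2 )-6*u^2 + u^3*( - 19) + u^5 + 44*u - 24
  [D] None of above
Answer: C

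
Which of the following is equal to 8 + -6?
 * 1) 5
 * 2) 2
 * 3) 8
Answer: 2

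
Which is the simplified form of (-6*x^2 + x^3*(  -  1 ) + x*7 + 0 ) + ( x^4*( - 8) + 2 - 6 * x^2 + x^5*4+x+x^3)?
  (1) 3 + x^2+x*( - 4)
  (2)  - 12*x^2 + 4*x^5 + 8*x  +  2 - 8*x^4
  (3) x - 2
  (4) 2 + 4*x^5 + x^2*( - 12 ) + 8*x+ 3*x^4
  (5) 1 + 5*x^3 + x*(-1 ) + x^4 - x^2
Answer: 2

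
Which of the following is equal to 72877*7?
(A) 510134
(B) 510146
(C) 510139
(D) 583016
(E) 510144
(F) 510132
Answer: C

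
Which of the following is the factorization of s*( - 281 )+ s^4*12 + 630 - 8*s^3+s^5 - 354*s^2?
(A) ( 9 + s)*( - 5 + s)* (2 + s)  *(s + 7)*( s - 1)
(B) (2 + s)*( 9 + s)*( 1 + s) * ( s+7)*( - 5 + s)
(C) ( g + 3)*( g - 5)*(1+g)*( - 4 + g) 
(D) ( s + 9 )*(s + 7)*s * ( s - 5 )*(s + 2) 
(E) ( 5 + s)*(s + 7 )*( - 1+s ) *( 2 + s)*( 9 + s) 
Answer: A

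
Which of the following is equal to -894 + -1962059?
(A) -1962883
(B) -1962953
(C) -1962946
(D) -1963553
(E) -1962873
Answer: B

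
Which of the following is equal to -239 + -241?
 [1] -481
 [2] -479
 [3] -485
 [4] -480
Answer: 4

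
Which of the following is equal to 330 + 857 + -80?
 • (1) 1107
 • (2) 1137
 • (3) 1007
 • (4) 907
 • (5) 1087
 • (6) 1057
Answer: 1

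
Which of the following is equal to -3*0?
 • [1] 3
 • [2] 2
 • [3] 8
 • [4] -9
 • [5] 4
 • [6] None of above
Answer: 6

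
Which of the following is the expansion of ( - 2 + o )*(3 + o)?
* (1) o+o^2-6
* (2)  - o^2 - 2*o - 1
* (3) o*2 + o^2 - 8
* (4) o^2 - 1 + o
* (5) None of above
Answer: 1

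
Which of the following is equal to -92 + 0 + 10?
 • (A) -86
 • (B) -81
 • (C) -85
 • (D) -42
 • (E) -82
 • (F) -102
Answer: E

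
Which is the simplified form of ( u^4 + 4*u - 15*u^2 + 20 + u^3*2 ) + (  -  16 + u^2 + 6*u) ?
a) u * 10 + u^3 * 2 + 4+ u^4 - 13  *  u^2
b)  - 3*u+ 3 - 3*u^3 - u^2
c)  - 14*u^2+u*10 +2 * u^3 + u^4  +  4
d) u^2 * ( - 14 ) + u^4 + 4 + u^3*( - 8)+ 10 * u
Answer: c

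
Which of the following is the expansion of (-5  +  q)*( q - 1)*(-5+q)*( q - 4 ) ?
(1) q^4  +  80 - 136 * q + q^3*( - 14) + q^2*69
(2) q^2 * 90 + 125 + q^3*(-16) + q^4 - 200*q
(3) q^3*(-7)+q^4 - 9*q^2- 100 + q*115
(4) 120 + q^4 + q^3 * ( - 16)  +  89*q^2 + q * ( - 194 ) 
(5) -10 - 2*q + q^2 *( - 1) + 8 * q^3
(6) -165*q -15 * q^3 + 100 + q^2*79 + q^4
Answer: 6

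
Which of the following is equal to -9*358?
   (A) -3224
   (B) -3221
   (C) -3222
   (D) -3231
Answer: C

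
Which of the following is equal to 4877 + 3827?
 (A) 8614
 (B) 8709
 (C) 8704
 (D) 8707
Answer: C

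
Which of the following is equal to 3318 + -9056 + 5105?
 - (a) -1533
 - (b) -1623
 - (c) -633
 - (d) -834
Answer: c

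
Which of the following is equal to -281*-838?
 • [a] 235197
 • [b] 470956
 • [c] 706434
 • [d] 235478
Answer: d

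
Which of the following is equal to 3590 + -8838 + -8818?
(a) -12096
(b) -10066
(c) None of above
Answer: c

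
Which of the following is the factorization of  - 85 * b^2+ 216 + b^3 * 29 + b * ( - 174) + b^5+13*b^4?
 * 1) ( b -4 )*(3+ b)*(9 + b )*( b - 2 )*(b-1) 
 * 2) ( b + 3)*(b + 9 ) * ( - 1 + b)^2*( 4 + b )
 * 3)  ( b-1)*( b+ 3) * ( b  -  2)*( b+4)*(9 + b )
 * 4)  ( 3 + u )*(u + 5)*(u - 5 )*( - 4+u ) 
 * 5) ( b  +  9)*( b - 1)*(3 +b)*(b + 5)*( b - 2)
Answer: 3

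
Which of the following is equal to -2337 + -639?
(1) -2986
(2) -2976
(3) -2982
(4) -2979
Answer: 2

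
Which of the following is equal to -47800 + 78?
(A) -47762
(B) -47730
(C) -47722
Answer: C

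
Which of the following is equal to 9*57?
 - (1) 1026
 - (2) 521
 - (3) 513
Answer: 3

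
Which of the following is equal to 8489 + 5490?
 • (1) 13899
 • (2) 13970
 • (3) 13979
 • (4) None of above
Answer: 3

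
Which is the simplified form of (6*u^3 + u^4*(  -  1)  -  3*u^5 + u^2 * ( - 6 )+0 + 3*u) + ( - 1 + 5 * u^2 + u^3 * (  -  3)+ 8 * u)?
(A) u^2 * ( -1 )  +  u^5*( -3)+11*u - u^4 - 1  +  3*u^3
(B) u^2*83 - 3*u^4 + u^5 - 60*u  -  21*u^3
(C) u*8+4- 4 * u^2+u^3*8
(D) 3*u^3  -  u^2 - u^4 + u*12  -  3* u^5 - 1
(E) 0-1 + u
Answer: A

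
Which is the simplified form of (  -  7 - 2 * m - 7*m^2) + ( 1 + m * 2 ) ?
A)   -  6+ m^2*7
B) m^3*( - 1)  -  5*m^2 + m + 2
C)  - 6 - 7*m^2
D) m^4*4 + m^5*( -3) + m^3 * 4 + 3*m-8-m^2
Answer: C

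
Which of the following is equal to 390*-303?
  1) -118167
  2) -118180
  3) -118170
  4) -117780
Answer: 3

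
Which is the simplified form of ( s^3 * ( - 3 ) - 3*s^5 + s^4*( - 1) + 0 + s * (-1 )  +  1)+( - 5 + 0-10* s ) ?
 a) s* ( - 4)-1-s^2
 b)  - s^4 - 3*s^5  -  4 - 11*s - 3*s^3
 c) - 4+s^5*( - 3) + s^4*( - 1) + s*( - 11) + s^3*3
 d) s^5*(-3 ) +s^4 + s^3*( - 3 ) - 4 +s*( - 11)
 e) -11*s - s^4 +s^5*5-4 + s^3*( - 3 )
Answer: b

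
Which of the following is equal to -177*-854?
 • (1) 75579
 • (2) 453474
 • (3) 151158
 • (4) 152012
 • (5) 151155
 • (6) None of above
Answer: 3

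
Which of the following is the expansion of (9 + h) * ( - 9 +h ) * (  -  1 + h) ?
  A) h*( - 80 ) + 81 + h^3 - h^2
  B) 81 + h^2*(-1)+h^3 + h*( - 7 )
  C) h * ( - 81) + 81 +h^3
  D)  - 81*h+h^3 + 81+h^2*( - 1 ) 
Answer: D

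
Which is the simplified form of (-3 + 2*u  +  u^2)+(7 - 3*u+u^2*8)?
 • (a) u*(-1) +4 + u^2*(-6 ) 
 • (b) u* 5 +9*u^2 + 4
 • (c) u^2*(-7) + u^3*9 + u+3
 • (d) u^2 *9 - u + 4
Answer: d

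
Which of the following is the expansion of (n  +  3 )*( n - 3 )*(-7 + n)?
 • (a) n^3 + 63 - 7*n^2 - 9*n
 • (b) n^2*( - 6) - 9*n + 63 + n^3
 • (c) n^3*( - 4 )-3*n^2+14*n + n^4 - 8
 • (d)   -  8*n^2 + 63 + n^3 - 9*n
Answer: a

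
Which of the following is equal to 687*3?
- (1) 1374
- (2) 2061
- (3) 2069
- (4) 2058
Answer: 2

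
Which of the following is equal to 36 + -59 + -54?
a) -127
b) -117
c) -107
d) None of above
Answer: d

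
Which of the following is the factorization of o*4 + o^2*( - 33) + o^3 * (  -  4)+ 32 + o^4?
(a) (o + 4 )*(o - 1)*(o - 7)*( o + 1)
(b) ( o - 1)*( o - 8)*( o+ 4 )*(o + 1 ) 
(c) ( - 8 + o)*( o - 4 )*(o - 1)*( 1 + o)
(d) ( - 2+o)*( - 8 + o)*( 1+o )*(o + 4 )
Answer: b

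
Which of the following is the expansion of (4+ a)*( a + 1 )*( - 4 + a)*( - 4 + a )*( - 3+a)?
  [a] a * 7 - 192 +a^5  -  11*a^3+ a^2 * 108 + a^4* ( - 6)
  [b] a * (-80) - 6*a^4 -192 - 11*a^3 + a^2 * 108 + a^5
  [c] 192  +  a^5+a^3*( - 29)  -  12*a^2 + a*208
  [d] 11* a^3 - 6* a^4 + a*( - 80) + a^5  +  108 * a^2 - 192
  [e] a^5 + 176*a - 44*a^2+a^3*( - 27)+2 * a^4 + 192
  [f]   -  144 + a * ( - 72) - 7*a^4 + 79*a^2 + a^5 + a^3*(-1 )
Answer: b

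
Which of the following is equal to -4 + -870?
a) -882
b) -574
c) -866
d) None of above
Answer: d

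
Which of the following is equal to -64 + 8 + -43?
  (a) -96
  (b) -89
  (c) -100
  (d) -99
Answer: d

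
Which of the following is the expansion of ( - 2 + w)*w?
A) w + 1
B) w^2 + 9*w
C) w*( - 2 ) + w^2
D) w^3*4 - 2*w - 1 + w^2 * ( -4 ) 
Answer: C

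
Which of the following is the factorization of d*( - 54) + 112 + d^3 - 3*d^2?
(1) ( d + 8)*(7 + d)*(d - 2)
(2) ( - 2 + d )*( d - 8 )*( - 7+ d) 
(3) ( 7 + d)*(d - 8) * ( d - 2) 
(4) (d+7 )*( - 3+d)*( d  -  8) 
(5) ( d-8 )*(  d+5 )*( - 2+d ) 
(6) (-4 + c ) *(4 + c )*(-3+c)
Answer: 3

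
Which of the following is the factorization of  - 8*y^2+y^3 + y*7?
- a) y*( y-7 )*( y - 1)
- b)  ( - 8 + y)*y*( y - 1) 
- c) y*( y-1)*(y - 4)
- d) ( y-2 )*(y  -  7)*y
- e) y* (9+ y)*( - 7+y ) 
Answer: a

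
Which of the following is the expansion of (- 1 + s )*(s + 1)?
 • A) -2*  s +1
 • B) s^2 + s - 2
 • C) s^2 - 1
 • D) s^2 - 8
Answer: C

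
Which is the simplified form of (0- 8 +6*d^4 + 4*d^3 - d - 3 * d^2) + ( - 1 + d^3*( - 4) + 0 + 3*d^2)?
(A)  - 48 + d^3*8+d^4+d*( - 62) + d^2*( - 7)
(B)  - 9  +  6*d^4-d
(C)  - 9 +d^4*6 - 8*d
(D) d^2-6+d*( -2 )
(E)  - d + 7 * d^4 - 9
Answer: B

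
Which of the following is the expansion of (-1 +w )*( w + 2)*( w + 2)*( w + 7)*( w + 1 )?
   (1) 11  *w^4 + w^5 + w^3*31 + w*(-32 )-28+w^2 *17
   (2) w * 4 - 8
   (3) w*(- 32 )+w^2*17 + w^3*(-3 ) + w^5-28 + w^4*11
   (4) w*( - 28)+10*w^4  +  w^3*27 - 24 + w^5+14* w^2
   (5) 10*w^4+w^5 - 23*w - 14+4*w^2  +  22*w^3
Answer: 1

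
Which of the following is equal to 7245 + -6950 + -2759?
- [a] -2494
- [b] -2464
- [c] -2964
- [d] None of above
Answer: b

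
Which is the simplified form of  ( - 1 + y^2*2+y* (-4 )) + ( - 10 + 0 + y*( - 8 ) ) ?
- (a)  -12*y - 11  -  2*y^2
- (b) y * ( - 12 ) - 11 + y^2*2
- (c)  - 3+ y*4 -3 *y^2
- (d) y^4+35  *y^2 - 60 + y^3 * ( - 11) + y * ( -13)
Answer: b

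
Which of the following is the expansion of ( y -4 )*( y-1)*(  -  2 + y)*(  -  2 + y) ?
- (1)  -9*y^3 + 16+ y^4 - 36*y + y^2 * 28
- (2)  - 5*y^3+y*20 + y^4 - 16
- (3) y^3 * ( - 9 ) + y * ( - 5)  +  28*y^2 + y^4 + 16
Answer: 1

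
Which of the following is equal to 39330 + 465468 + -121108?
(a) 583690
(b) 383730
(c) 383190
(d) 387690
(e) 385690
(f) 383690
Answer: f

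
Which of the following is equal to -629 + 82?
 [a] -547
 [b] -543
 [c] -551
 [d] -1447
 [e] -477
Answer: a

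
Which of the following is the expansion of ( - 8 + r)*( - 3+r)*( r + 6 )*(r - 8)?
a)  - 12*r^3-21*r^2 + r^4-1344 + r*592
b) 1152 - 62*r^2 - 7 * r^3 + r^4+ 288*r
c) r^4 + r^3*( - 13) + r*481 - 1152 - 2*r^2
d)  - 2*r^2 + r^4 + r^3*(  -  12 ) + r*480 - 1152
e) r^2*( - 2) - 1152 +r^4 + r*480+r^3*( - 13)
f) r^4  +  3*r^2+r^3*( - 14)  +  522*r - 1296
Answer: e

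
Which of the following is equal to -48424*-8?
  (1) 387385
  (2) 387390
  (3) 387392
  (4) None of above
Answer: 3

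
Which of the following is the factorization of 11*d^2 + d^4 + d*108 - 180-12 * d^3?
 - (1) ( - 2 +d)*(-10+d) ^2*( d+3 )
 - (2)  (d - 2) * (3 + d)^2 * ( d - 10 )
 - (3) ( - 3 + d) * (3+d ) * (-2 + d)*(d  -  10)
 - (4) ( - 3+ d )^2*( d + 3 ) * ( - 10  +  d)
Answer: 3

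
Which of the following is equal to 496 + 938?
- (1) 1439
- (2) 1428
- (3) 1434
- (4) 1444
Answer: 3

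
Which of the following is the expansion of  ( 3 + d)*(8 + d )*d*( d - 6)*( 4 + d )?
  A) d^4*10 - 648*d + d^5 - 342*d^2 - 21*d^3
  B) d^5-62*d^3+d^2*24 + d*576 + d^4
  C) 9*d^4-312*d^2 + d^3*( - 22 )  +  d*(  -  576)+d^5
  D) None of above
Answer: C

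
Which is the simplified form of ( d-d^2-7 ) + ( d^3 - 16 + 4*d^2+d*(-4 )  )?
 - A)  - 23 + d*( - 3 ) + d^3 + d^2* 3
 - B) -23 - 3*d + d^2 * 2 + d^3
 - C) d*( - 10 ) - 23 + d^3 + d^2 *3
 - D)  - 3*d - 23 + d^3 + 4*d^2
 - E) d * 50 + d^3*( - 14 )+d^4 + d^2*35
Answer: A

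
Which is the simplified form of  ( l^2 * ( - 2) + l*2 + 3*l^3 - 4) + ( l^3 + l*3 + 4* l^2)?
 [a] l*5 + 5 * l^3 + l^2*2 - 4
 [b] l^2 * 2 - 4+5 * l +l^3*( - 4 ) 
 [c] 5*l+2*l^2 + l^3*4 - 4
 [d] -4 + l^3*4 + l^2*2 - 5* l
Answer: c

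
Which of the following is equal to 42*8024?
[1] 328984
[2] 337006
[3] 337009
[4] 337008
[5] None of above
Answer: 4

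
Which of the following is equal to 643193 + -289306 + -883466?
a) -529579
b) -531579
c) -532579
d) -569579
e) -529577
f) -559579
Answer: a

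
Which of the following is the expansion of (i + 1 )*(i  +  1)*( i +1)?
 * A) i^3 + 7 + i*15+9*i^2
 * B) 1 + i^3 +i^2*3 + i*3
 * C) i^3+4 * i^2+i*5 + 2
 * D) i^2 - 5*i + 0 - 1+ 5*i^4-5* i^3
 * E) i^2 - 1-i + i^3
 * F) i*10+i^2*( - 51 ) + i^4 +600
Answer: B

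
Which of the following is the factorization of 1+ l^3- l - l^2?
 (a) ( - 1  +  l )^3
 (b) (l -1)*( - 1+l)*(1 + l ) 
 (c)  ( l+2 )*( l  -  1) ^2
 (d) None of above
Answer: b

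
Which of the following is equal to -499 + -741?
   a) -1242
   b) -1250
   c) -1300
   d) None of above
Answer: d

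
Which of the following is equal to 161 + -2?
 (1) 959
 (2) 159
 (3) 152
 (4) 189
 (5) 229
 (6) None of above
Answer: 2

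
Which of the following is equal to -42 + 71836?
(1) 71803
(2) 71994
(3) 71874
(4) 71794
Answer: 4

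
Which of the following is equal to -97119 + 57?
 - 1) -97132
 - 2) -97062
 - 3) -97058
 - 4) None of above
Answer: 2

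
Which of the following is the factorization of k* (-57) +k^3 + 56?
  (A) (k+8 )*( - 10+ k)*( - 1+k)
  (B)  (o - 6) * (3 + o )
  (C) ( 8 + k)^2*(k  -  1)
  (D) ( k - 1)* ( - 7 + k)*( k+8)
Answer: D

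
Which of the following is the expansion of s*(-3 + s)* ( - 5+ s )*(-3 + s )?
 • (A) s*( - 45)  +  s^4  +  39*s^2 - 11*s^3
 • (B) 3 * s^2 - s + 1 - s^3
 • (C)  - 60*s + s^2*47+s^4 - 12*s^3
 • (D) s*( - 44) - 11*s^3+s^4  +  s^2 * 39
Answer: A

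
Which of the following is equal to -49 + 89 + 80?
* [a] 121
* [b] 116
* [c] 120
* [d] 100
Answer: c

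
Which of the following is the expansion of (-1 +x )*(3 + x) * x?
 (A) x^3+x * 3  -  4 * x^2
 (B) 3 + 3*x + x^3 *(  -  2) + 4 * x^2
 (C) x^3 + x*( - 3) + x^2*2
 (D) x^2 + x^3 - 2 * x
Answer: C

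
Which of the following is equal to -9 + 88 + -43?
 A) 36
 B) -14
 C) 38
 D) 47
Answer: A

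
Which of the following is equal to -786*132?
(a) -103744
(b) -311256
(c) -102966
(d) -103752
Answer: d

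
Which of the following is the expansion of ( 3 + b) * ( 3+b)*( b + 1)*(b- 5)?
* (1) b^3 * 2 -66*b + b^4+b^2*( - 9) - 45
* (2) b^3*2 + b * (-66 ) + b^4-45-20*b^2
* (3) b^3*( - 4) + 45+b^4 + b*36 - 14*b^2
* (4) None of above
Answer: 2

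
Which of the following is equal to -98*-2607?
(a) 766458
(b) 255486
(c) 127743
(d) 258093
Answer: b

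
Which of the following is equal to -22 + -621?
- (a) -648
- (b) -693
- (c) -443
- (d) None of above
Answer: d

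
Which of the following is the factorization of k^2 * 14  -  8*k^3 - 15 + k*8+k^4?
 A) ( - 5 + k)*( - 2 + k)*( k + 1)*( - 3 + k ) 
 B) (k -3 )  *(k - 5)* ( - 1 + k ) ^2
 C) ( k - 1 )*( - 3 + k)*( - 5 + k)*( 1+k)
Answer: C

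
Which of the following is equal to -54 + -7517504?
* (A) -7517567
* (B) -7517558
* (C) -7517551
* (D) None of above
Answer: B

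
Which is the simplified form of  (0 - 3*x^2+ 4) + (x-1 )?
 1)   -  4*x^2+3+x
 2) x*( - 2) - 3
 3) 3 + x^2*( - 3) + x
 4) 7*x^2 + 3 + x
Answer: 3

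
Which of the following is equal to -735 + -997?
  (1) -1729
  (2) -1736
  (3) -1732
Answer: 3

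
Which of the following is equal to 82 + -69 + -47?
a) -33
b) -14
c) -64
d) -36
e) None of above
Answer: e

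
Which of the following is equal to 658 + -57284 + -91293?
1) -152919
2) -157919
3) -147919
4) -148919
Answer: 3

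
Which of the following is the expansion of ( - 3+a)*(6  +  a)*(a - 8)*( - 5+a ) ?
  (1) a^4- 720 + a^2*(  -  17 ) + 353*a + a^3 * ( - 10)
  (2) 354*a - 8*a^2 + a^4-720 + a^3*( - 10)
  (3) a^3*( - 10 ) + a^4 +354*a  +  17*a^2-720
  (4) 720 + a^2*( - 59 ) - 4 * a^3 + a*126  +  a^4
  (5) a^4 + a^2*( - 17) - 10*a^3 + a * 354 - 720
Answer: 5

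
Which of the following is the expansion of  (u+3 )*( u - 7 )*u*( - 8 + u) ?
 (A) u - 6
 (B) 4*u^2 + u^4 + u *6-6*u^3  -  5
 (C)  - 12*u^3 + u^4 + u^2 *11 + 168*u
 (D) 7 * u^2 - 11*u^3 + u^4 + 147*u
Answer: C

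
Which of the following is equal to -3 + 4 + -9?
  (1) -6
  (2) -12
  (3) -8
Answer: 3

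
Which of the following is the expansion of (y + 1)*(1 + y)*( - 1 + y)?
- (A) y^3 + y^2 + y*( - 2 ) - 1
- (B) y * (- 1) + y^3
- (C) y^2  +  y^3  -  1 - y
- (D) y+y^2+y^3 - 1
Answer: C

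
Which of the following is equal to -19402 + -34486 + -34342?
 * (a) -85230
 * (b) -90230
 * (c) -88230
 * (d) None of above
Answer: c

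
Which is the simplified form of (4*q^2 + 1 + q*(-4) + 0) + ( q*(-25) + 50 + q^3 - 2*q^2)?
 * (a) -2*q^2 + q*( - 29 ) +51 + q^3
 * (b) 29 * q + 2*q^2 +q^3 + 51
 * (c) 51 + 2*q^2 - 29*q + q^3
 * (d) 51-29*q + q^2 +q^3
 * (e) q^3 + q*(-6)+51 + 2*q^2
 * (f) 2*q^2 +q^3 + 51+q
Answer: c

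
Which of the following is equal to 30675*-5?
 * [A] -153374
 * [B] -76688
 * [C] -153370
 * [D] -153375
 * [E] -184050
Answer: D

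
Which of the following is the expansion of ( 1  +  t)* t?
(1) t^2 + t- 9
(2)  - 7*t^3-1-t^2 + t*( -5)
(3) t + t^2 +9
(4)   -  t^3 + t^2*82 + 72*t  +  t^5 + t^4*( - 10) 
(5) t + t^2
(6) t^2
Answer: 5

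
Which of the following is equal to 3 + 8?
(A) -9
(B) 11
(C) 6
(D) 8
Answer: B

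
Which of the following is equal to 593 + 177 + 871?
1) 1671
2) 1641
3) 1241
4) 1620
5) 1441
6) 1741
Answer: 2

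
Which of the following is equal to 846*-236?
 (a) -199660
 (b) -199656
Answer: b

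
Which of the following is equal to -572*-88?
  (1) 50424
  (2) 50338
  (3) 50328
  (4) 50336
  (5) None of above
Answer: 4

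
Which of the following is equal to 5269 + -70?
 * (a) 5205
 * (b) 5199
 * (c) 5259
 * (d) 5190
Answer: b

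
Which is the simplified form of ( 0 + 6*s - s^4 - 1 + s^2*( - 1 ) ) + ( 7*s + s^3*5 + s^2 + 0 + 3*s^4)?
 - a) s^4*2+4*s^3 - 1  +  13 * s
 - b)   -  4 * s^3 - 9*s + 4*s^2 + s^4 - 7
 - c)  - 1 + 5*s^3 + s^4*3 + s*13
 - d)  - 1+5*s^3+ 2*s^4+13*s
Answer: d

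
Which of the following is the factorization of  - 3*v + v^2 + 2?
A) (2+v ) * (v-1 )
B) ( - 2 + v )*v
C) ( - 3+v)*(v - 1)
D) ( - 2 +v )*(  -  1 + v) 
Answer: D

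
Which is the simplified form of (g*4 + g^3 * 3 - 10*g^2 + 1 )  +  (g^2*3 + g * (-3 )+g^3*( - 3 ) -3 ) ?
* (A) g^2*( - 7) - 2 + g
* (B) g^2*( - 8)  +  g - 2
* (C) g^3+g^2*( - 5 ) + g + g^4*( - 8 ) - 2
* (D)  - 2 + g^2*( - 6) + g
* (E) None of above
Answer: A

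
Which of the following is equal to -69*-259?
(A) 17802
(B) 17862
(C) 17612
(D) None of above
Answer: D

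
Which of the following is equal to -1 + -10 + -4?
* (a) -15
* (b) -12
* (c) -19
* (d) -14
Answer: a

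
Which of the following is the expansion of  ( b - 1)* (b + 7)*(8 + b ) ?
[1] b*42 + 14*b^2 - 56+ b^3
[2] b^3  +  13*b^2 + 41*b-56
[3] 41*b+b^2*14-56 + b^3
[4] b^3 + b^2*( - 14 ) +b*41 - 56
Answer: 3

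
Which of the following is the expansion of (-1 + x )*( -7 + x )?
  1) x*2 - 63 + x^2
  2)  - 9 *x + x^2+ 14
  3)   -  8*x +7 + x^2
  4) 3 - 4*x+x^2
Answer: 3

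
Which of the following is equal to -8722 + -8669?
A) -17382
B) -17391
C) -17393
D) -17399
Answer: B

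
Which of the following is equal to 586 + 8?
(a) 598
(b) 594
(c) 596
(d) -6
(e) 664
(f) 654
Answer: b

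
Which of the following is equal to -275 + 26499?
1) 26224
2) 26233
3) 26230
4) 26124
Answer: 1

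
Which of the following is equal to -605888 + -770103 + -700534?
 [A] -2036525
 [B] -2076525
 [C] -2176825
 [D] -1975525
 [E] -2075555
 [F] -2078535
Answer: B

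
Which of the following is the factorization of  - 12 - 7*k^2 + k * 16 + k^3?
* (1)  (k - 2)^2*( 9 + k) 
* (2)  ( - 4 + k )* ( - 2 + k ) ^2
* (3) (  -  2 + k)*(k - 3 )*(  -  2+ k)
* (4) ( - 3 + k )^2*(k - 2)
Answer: 3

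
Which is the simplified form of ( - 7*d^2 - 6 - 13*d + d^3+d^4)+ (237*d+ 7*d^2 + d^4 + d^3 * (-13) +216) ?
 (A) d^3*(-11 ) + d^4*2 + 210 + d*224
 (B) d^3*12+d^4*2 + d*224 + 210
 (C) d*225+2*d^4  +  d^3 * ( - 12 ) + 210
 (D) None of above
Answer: D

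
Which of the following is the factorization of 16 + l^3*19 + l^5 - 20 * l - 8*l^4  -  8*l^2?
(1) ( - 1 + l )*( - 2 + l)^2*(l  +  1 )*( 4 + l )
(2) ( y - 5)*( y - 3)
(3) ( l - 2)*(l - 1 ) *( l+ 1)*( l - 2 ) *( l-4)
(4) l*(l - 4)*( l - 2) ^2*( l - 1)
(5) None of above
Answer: 3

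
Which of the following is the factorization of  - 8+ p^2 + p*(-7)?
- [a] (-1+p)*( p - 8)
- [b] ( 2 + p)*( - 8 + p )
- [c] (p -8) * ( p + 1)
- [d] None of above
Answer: c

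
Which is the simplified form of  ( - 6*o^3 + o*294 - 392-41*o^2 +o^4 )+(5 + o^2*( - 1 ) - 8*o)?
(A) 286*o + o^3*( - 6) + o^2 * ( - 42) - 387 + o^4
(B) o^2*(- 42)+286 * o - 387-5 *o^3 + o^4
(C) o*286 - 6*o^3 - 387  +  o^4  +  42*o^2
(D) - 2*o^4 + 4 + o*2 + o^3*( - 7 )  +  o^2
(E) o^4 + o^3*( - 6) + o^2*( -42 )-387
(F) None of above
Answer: A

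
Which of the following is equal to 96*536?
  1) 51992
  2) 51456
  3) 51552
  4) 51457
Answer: 2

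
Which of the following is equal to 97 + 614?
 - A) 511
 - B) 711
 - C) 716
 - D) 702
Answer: B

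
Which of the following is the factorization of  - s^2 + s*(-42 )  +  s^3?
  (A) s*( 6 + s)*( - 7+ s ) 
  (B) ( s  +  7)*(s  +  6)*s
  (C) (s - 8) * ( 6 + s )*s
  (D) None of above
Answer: A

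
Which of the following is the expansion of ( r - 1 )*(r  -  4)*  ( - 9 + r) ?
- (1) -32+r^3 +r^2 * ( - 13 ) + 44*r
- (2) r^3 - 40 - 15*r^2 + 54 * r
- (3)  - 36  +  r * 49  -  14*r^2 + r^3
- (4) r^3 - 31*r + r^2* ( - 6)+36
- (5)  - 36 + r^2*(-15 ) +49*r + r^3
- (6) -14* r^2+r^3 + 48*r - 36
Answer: 3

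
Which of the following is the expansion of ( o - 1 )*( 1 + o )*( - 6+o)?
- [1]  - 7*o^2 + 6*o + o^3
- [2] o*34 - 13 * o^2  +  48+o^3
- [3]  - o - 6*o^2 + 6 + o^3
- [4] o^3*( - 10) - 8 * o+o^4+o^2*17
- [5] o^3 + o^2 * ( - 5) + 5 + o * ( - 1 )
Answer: 3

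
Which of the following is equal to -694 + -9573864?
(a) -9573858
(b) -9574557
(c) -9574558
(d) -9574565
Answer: c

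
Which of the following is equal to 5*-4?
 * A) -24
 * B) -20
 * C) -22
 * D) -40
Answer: B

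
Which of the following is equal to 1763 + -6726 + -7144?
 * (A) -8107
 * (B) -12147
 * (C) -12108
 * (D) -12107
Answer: D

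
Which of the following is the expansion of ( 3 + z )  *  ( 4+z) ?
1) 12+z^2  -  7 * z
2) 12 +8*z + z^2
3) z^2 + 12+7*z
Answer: 3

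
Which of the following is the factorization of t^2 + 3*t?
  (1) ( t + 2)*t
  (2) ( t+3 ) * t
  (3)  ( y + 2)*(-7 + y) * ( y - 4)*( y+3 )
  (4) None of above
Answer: 2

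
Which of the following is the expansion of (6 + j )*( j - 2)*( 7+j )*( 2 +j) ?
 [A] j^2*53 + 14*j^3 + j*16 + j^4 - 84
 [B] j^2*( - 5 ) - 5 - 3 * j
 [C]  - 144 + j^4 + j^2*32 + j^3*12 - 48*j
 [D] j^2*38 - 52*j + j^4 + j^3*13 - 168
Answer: D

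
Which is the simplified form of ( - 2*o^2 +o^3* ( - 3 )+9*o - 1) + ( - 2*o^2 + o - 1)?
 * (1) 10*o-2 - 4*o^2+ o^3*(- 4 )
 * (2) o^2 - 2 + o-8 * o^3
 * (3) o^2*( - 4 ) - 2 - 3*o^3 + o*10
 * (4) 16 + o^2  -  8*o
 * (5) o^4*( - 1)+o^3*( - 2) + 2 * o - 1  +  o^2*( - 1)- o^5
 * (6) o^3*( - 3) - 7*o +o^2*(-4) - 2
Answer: 3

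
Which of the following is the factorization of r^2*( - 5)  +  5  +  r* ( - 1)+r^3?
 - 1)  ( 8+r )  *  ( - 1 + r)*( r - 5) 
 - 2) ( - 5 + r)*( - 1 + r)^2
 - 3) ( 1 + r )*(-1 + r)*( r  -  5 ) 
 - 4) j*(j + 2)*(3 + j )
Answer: 3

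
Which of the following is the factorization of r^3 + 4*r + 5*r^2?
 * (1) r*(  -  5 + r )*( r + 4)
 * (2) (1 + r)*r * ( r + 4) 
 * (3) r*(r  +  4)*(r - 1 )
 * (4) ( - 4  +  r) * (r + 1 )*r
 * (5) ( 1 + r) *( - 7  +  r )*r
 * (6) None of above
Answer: 2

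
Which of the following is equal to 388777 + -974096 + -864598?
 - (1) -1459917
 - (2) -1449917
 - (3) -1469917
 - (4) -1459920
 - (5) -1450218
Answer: 2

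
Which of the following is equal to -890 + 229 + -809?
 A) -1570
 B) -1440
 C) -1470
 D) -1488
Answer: C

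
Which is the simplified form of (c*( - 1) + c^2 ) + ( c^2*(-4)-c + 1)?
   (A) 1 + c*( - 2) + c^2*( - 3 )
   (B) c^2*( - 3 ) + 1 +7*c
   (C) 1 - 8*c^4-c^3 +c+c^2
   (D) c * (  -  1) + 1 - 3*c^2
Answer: A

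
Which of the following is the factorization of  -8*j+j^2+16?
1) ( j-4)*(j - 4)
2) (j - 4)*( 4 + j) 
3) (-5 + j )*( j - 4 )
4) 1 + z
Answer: 1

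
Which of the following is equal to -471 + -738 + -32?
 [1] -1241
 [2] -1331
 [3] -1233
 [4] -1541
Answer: 1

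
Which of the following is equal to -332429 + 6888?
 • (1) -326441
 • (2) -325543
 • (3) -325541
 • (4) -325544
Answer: 3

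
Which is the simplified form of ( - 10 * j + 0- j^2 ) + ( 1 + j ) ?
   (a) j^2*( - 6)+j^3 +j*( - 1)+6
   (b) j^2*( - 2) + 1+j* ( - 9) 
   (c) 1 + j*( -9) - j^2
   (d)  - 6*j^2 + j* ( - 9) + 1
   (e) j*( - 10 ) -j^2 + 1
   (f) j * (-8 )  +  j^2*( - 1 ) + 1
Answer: c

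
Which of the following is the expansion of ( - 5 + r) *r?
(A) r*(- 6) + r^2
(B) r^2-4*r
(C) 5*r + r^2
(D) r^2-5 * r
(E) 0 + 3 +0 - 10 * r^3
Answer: D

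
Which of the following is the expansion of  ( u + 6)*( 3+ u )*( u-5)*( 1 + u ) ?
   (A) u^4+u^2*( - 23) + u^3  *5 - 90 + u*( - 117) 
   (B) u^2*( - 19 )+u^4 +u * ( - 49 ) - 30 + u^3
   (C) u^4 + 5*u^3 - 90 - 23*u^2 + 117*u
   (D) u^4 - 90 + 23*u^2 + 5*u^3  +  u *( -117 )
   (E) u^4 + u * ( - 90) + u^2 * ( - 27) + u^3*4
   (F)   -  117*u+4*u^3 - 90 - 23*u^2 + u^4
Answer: A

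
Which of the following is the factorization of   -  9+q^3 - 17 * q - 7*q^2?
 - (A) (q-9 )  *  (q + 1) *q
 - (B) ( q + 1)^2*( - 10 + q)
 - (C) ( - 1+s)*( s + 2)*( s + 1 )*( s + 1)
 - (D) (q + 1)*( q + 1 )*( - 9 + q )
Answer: D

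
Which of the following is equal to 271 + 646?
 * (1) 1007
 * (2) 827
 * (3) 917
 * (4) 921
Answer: 3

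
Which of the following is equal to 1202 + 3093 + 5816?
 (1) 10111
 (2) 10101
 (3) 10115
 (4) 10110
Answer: 1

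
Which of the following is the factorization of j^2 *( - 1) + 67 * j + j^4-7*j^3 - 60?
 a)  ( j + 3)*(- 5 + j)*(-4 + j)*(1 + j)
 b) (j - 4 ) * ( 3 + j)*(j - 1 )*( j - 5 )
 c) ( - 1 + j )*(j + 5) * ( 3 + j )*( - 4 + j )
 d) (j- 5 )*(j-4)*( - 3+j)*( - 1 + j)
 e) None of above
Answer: b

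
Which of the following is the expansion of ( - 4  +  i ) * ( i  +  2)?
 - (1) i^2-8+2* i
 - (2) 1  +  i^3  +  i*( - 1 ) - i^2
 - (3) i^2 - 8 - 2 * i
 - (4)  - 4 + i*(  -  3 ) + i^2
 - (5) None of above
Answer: 3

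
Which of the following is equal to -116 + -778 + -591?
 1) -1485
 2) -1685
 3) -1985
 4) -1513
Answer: 1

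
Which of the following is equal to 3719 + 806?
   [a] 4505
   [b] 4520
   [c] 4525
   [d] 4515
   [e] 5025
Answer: c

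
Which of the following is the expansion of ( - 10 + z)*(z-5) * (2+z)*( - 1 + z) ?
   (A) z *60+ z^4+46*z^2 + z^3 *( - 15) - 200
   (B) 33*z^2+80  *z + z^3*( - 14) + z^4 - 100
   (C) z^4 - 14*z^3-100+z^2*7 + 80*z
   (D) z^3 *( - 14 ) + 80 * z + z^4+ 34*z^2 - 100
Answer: B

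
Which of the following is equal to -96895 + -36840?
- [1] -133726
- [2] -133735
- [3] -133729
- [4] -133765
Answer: 2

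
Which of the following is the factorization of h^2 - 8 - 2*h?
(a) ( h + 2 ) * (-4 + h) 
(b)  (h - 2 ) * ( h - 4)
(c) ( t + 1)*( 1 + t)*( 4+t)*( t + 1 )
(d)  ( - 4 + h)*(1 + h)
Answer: a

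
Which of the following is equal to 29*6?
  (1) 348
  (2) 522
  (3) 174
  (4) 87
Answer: 3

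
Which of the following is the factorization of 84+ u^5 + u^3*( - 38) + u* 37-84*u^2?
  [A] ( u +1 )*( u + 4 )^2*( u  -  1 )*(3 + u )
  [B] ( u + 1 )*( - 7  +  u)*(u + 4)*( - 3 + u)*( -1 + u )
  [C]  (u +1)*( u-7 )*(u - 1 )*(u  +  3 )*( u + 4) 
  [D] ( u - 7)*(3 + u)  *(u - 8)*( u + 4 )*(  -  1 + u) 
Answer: C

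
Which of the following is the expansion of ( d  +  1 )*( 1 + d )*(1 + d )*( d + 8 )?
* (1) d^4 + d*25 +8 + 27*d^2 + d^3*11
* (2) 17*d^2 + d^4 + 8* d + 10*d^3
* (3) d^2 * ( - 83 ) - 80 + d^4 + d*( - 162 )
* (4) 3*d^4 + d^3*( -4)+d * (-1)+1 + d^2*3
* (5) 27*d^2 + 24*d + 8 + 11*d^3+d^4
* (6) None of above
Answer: 1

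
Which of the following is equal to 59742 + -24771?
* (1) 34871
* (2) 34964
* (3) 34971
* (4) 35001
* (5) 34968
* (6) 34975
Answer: 3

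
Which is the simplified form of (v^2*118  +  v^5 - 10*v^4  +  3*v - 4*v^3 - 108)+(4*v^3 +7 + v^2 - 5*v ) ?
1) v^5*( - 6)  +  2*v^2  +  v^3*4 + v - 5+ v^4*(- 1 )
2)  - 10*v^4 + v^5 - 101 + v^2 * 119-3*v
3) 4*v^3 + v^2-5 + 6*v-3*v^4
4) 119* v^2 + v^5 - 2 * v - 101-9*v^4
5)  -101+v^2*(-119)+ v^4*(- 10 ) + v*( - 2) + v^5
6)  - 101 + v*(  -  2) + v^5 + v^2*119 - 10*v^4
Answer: 6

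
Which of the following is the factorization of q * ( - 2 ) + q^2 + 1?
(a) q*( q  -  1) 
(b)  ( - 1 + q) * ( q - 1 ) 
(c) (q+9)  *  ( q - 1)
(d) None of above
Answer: b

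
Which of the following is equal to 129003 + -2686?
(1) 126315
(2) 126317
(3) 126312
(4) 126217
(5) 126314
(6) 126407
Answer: 2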